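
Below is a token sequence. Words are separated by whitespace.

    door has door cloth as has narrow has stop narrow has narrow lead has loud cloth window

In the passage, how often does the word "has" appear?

5

Scanning the 17 tokens for "has":
  position 2: has
  position 6: has
  position 8: has
  position 11: has
  position 14: has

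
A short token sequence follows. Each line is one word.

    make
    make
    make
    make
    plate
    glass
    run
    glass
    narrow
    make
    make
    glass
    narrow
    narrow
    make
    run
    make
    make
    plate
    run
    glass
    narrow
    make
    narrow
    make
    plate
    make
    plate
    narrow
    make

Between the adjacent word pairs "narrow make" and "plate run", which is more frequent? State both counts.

"narrow make": 5 occurrences
"plate run": 1 occurrence

"narrow make" (5 vs 1)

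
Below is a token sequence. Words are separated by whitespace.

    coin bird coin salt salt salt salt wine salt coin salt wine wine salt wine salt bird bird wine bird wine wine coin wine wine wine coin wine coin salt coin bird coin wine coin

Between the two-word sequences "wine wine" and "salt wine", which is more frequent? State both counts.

"wine wine" (4 vs 3)

"wine wine": 4 occurrences
"salt wine": 3 occurrences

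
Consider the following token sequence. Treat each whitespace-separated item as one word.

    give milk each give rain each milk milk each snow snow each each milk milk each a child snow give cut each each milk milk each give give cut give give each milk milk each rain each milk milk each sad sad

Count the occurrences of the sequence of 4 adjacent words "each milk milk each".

5

Scanning the 39 overlapping 4-gram windows for "each milk milk each":
  position 6–9: each milk milk each
  position 13–16: each milk milk each
  position 23–26: each milk milk each
  position 32–35: each milk milk each
  position 37–40: each milk milk each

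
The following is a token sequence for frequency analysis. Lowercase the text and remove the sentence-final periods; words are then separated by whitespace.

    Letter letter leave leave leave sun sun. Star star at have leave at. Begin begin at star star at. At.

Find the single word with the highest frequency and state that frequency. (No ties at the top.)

"at", 5 times

Unigram frequencies (highest first):
  at: 5
  leave: 4
  star: 4
  letter: 2
  sun: 2
  begin: 2
  … (1 more, each ≤ 1)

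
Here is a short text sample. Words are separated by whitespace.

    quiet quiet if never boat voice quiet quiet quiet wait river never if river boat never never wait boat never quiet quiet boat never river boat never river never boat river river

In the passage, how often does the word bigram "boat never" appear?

4

Scanning the 31 overlapping bigram windows for "boat never":
  position 15–16: boat never
  position 19–20: boat never
  position 23–24: boat never
  position 26–27: boat never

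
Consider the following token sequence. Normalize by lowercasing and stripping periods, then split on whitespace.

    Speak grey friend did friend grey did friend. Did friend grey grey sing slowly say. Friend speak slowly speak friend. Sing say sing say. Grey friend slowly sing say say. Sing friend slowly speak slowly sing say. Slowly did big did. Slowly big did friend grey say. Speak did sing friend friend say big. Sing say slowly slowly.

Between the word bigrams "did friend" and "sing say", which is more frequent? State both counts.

"sing say" (5 vs 4)

"did friend": 4 occurrences
"sing say": 5 occurrences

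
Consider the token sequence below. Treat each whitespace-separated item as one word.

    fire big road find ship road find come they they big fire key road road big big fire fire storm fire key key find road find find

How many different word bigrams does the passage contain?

27 tokens → 26 bigram windows in total.
Repeated bigrams (each contributes count−1 duplicates):
  road find: 3
  big fire: 2
  fire key: 2
4 duplicate windows → 26 − 4 = 22 distinct.

22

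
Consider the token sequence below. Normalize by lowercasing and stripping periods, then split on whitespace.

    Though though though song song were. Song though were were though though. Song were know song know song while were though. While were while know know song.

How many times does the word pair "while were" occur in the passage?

Scanning the 26 overlapping bigram windows for "while were":
  position 19–20: while were
  position 22–23: while were

2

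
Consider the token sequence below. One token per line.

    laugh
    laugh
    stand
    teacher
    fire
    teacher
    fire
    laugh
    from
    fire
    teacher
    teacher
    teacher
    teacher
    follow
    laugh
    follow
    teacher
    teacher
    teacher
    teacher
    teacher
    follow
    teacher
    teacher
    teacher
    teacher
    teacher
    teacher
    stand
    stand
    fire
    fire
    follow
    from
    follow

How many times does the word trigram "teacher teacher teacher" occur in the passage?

9

Scanning the 34 overlapping trigram windows for "teacher teacher teacher":
  position 11–13: teacher teacher teacher
  position 12–14: teacher teacher teacher
  position 18–20: teacher teacher teacher
  position 19–21: teacher teacher teacher
  position 20–22: teacher teacher teacher
  position 24–26: teacher teacher teacher
  position 25–27: teacher teacher teacher
  position 26–28: teacher teacher teacher
  position 27–29: teacher teacher teacher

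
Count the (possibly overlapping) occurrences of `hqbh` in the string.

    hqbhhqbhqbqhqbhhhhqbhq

Sliding a length-4 window over the 22 characters (19 positions):
  position 1–4: hqbh
  position 5–8: hqbh
  position 12–15: hqbh
  position 18–21: hqbh

4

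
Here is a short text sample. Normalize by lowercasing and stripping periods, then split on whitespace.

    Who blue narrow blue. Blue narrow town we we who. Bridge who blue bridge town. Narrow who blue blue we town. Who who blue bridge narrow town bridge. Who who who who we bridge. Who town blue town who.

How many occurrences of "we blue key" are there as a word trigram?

Scanning the 37 overlapping trigram windows for "we blue key":
  (none found)

0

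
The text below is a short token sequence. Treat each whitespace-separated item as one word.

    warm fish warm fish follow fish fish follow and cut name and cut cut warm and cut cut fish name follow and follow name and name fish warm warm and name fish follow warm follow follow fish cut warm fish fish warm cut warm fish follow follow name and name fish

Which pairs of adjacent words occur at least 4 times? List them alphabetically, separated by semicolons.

fish follow; warm fish

Bigram counts meeting the condition (at least 4 times):
  fish follow: 4
  warm fish: 4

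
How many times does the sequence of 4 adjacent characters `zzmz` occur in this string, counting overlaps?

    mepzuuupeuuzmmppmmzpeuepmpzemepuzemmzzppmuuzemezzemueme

Sliding a length-4 window over the 55 characters (52 positions):
  (no match at any position)

0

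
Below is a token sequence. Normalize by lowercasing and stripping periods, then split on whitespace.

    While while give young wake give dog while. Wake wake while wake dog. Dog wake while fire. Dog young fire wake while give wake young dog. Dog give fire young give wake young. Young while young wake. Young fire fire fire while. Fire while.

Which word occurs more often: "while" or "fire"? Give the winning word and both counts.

"while" (9 vs 7)

"while": 9 occurrences
"fire": 7 occurrences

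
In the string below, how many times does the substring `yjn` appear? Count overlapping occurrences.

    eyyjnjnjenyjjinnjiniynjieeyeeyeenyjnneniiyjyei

2

Sliding a length-3 window over the 46 characters (44 positions):
  position 3–5: yjn
  position 34–36: yjn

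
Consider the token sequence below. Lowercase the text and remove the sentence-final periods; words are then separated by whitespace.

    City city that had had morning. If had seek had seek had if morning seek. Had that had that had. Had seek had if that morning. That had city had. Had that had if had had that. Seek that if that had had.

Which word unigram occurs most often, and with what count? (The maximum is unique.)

Unigram frequencies (highest first):
  had: 18
  that: 9
  if: 5
  seek: 5
  city: 3
  morning: 3

"had", 18 times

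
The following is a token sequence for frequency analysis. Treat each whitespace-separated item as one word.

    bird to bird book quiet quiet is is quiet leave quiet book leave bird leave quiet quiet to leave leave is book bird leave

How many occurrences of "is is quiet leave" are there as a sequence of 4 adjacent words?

1

Scanning the 21 overlapping 4-gram windows for "is is quiet leave":
  position 7–10: is is quiet leave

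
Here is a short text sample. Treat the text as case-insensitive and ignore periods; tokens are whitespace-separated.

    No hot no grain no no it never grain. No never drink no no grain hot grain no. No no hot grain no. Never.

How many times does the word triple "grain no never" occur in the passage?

Scanning the 22 overlapping trigram windows for "grain no never":
  position 9–11: grain no never
  position 22–24: grain no never

2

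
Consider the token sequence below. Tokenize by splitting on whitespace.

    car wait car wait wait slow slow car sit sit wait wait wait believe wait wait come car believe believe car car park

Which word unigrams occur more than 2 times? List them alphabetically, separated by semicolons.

believe; car; wait

Unigram counts meeting the condition (more than 2 times):
  believe: 3
  car: 6
  wait: 8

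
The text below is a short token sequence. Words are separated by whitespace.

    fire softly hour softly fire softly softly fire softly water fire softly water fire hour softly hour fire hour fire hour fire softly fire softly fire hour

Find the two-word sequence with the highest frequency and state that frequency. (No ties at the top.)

Bigram frequencies (highest first):
  fire softly: 6
  softly fire: 4
  fire hour: 4
  hour fire: 3
  softly hour: 2
  hour softly: 2
  … (3 more, each ≤ 2)

"fire softly", 6 times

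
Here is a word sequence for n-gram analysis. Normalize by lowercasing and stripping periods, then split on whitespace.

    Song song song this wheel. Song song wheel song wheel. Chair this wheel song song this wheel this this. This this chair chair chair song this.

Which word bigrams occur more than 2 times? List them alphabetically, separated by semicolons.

Bigram counts meeting the condition (more than 2 times):
  song song: 4
  song this: 3
  this this: 3
  this wheel: 3
  wheel song: 3

song song; song this; this this; this wheel; wheel song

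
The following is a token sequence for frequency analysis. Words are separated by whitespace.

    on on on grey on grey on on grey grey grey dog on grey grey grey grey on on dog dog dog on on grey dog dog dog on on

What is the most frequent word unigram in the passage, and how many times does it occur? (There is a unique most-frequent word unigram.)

"on", 13 times

Unigram frequencies (highest first):
  on: 13
  grey: 10
  dog: 7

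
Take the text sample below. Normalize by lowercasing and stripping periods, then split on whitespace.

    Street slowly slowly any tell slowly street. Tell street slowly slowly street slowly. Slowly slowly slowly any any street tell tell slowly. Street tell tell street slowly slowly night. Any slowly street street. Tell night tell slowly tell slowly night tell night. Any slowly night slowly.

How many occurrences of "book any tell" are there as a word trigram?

0

Scanning the 44 overlapping trigram windows for "book any tell":
  (none found)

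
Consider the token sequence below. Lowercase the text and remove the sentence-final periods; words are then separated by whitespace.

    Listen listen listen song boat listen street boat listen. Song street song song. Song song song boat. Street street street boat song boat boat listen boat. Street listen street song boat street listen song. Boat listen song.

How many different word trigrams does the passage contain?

28

37 tokens → 35 trigram windows in total.
Repeated trigrams (each contributes count−1 duplicates):
  song song song: 3
  boat listen song: 2
  boat street listen: 2
  listen song boat: 2
  song boat listen: 2
  song boat street: 2
7 duplicate windows → 35 − 7 = 28 distinct.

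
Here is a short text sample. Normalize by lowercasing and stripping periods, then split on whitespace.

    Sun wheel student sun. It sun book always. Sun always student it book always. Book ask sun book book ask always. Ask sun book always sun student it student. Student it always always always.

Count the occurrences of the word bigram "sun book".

3

Scanning the 33 overlapping bigram windows for "sun book":
  position 6–7: sun book
  position 17–18: sun book
  position 23–24: sun book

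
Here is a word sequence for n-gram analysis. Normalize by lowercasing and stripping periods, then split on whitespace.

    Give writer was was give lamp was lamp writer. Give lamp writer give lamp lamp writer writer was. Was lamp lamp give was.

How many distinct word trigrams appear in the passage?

18

23 tokens → 21 trigram windows in total.
Repeated trigrams (each contributes count−1 duplicates):
  lamp writer give: 2
  writer give lamp: 2
  writer was was: 2
3 duplicate windows → 21 − 3 = 18 distinct.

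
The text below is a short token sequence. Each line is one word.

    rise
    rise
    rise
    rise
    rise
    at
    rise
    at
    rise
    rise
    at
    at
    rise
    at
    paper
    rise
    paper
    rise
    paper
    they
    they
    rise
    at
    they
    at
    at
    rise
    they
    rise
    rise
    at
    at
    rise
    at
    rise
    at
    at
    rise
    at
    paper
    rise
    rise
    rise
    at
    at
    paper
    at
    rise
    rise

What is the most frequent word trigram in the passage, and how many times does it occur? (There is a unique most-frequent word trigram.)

"at rise at", 5 times

Trigram frequencies (highest first):
  at rise at: 5
  rise rise rise: 4
  rise rise at: 4
  rise at at: 4
  at at rise: 4
  rise at rise: 3
  … (19 more, each ≤ 2)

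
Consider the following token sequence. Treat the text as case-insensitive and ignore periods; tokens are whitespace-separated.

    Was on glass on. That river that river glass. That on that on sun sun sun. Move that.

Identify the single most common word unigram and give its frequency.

"that", 5 times

Unigram frequencies (highest first):
  that: 5
  on: 4
  sun: 3
  glass: 2
  river: 2
  was: 1
  … (1 more, each ≤ 1)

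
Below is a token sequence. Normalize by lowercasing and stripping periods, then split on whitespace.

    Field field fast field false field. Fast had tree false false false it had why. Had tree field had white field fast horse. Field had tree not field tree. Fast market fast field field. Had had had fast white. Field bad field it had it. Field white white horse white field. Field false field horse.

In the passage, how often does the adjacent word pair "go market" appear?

Scanning the 54 overlapping bigram windows for "go market":
  (none found)

0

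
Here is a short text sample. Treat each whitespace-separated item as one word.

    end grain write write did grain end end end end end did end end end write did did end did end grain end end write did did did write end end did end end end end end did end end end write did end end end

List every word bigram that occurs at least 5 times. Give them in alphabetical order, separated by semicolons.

Bigram counts meeting the condition (at least 5 times):
  did end: 6
  end end: 16

did end; end end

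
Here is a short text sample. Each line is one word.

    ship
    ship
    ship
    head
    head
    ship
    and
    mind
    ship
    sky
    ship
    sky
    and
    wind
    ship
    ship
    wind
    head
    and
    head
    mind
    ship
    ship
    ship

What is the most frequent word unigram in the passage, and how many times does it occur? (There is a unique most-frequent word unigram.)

Unigram frequencies (highest first):
  ship: 11
  head: 4
  and: 3
  mind: 2
  sky: 2
  wind: 2

"ship", 11 times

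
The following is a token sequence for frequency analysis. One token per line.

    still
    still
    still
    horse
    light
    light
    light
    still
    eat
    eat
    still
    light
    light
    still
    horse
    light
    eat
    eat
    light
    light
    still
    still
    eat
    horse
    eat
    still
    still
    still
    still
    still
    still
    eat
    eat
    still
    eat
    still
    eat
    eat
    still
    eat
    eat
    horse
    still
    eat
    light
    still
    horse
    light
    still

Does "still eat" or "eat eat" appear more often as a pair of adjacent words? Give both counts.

"still eat": 7 occurrences
"eat eat": 5 occurrences

"still eat" (7 vs 5)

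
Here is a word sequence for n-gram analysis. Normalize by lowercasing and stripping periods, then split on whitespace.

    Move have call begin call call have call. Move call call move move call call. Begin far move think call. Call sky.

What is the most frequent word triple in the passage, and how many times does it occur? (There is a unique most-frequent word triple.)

"move call call", 2 times

Trigram frequencies (highest first):
  move call call: 2
  move have call: 1
  have call begin: 1
  call begin call: 1
  begin call call: 1
  call call have: 1
  … (13 more, each ≤ 1)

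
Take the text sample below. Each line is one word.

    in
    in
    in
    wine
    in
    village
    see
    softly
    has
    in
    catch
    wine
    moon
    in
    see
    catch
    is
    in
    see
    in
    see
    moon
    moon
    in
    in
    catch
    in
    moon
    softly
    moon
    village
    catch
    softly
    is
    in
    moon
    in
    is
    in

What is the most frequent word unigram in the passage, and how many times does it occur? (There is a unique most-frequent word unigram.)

"in", 14 times

Unigram frequencies (highest first):
  in: 14
  moon: 6
  see: 4
  catch: 4
  softly: 3
  is: 3
  … (3 more, each ≤ 2)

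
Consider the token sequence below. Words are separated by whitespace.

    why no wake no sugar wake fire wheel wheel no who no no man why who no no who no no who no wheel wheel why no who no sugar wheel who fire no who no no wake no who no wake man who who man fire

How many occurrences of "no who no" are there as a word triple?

Scanning the 45 overlapping trigram windows for "no who no":
  position 10–12: no who no
  position 18–20: no who no
  position 21–23: no who no
  position 27–29: no who no
  position 34–36: no who no
  position 39–41: no who no

6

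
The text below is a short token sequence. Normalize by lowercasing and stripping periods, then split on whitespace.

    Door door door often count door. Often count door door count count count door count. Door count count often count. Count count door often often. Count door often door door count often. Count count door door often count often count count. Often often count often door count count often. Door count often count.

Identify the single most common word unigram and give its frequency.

"count", 23 times

Unigram frequencies (highest first):
  count: 23
  door: 16
  often: 14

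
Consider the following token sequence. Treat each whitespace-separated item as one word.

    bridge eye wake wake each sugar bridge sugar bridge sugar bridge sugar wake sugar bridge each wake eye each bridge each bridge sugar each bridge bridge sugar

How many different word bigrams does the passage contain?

27 tokens → 26 bigram windows in total.
Repeated bigrams (each contributes count−1 duplicates):
  bridge sugar: 5
  sugar bridge: 4
  each bridge: 3
  bridge each: 2
10 duplicate windows → 26 − 10 = 16 distinct.

16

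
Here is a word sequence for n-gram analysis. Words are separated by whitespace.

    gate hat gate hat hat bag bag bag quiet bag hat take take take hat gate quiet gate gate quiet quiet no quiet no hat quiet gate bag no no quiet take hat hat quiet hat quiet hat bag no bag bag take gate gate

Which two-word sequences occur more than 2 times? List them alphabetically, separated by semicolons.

Bigram counts meeting the condition (more than 2 times):
  bag bag: 3
  hat quiet: 3

bag bag; hat quiet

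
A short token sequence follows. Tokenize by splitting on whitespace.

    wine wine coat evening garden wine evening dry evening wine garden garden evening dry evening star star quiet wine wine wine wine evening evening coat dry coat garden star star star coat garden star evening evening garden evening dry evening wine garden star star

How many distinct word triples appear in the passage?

34

44 tokens → 42 trigram windows in total.
Repeated trigrams (each contributes count−1 duplicates):
  evening dry evening: 3
  coat garden star: 2
  dry evening wine: 2
  evening wine garden: 2
  garden evening dry: 2
  garden star star: 2
  wine wine wine: 2
8 duplicate windows → 42 − 8 = 34 distinct.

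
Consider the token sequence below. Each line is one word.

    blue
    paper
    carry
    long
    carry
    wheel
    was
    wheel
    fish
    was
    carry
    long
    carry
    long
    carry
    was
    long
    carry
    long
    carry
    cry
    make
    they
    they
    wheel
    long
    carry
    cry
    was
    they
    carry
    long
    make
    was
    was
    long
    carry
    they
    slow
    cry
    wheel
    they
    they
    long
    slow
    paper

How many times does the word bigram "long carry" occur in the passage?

Scanning the 45 overlapping bigram windows for "long carry":
  position 4–5: long carry
  position 12–13: long carry
  position 14–15: long carry
  position 17–18: long carry
  position 19–20: long carry
  position 26–27: long carry
  position 36–37: long carry

7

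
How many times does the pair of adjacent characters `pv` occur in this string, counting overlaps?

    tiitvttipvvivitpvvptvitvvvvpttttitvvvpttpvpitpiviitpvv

4

Sliding a length-2 window over the 54 characters (53 positions):
  position 9–10: pv
  position 16–17: pv
  position 41–42: pv
  position 52–53: pv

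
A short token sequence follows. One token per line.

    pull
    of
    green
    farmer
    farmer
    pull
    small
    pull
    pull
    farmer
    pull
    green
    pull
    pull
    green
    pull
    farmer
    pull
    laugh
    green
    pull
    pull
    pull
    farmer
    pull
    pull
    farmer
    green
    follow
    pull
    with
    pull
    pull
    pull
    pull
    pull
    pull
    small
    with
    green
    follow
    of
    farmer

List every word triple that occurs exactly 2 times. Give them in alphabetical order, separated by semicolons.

green pull pull; pull green pull

Trigram counts meeting the condition (exactly 2 times):
  green pull pull: 2
  pull green pull: 2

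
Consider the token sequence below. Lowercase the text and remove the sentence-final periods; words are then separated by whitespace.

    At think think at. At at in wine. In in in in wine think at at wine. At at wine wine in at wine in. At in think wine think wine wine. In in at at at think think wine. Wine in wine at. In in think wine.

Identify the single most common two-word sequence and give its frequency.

Bigram frequencies (highest first):
  at at: 6
  wine in: 5
  in in: 5
  think wine: 4
  at in: 3
  in wine: 3
  … (9 more, each ≤ 3)

"at at", 6 times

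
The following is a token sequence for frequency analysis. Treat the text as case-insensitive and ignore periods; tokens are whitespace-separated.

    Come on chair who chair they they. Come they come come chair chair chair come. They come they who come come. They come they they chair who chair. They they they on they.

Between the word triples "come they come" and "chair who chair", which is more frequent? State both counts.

"come they come" (3 vs 2)

"come they come": 3 occurrences
"chair who chair": 2 occurrences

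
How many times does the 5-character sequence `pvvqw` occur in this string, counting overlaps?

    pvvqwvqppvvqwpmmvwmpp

2

Sliding a length-5 window over the 21 characters (17 positions):
  position 1–5: pvvqw
  position 9–13: pvvqw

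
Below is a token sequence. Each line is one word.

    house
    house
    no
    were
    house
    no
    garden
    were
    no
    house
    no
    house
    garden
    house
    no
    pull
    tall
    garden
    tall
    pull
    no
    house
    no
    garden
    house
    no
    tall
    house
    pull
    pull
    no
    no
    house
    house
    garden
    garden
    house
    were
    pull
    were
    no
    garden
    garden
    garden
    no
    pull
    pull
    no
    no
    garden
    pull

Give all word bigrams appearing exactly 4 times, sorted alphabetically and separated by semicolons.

Bigram counts meeting the condition (exactly 4 times):
  no garden: 4
  no house: 4

no garden; no house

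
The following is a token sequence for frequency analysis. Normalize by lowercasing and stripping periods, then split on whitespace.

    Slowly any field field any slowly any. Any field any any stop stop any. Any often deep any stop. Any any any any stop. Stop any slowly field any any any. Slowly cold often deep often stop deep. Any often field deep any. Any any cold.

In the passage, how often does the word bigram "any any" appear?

Scanning the 45 overlapping bigram windows for "any any":
  position 7–8: any any
  position 10–11: any any
  position 14–15: any any
  position 20–21: any any
  position 21–22: any any
  position 22–23: any any
  position 29–30: any any
  position 30–31: any any
  position 43–44: any any
  position 44–45: any any

10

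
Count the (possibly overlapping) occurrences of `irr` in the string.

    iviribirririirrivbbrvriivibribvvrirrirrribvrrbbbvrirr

Sliding a length-3 window over the 53 characters (51 positions):
  position 7–9: irr
  position 13–15: irr
  position 34–36: irr
  position 37–39: irr
  position 51–53: irr

5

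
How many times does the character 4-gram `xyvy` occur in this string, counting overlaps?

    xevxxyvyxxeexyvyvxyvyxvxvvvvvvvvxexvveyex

3

Sliding a length-4 window over the 41 characters (38 positions):
  position 5–8: xyvy
  position 13–16: xyvy
  position 18–21: xyvy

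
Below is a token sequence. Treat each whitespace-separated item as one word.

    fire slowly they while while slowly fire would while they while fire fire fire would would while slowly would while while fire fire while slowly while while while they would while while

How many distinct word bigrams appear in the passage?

32 tokens → 31 bigram windows in total.
Repeated bigrams (each contributes count−1 duplicates):
  while while: 5
  would while: 4
  fire fire: 3
  while slowly: 3
  fire would: 2
  they while: 2
  while fire: 2
  while they: 2
15 duplicate windows → 31 − 15 = 16 distinct.

16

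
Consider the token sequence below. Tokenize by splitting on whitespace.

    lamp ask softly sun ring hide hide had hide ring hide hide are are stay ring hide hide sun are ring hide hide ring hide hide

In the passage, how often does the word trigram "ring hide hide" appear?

Scanning the 24 overlapping trigram windows for "ring hide hide":
  position 5–7: ring hide hide
  position 10–12: ring hide hide
  position 16–18: ring hide hide
  position 21–23: ring hide hide
  position 24–26: ring hide hide

5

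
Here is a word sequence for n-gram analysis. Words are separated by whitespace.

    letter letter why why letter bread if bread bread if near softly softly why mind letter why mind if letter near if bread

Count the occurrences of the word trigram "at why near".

0

Scanning the 21 overlapping trigram windows for "at why near":
  (none found)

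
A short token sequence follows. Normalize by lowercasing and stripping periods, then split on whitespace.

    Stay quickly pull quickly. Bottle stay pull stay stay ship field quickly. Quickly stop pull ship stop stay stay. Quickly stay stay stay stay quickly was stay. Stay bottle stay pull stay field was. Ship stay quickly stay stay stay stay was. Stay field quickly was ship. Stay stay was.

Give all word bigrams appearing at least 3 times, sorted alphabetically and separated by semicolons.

stay quickly; stay stay

Bigram counts meeting the condition (at least 3 times):
  stay quickly: 4
  stay stay: 10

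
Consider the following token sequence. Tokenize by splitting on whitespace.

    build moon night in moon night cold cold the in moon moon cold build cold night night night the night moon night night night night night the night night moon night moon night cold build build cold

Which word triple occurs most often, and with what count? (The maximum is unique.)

Trigram frequencies (highest first):
  night night night: 4
  night moon night: 3
  moon night cold: 2
  night night the: 2
  night the night: 2
  build moon night: 1
  … (21 more, each ≤ 1)

"night night night", 4 times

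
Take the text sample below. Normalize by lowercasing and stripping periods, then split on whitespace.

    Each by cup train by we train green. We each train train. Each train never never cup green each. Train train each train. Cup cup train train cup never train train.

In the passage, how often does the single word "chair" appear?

0

Scanning the 31 tokens for "chair":
  (none found)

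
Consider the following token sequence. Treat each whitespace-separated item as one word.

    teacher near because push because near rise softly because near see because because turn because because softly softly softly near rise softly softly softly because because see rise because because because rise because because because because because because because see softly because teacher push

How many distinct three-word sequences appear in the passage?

33

44 tokens → 42 trigram windows in total.
Repeated trigrams (each contributes count−1 duplicates):
  because because because: 6
  because because see: 2
  near rise softly: 2
  rise because because: 2
  softly softly softly: 2
9 duplicate windows → 42 − 9 = 33 distinct.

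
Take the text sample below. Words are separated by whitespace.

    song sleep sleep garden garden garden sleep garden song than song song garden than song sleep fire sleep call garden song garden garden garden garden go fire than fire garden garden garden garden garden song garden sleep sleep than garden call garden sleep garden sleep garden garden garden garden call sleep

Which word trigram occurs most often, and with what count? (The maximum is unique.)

"garden garden garden", 8 times

Trigram frequencies (highest first):
  garden garden garden: 8
  garden sleep garden: 3
  sleep garden garden: 2
  garden song garden: 2
  song sleep sleep: 1
  sleep sleep garden: 1
  … (32 more, each ≤ 1)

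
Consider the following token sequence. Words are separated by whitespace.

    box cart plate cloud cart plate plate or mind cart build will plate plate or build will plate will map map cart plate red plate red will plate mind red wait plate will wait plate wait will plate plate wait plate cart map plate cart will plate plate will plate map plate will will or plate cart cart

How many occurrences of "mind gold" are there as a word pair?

0

Scanning the 57 overlapping bigram windows for "mind gold":
  (none found)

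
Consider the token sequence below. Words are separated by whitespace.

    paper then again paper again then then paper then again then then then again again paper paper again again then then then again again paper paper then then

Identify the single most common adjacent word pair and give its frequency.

"then then", 6 times

Bigram frequencies (highest first):
  then then: 6
  then again: 4
  paper then: 3
  again paper: 3
  again then: 3
  again again: 3
  … (3 more, each ≤ 2)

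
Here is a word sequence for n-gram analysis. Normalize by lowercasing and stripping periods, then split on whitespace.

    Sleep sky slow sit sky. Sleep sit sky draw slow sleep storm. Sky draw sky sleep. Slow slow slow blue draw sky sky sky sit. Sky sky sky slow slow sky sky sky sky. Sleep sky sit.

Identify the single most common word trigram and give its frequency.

"sky sky sky", 4 times

Trigram frequencies (highest first):
  sky sky sky: 4
  sleep sky slow: 1
  sky slow sit: 1
  slow sit sky: 1
  sit sky sleep: 1
  sky sleep sit: 1
  … (26 more, each ≤ 1)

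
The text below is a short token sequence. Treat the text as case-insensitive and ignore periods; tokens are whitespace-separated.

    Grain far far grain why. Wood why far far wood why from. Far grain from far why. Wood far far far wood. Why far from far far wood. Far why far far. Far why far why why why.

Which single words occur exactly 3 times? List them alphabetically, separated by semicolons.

from; grain

Unigram counts meeting the condition (exactly 3 times):
  from: 3
  grain: 3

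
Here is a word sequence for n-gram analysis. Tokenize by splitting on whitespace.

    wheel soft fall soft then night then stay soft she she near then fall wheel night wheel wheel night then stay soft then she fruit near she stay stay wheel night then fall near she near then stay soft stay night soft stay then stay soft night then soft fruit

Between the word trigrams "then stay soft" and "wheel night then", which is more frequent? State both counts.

"then stay soft": 4 occurrences
"wheel night then": 2 occurrences

"then stay soft" (4 vs 2)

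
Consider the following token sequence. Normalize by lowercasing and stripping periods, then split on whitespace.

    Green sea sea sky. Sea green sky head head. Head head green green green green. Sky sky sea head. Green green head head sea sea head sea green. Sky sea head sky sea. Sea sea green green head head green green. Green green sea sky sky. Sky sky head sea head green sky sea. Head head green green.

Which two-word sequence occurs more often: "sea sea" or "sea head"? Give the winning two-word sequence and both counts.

"sea head" (5 vs 4)

"sea sea": 4 occurrences
"sea head": 5 occurrences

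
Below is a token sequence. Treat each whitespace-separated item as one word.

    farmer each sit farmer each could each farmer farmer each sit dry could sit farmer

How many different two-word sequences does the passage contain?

10

15 tokens → 14 bigram windows in total.
Repeated bigrams (each contributes count−1 duplicates):
  farmer each: 3
  each sit: 2
  sit farmer: 2
4 duplicate windows → 14 − 4 = 10 distinct.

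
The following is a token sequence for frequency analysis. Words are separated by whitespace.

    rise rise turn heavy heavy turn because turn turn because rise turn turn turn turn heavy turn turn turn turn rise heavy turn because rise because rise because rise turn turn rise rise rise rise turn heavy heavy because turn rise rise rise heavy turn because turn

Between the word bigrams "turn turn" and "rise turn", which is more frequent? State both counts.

"turn turn": 8 occurrences
"rise turn": 4 occurrences

"turn turn" (8 vs 4)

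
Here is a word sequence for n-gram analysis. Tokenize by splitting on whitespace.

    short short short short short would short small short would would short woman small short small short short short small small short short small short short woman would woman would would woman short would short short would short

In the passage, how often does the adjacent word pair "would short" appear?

4

Scanning the 37 overlapping bigram windows for "would short":
  position 6–7: would short
  position 11–12: would short
  position 34–35: would short
  position 37–38: would short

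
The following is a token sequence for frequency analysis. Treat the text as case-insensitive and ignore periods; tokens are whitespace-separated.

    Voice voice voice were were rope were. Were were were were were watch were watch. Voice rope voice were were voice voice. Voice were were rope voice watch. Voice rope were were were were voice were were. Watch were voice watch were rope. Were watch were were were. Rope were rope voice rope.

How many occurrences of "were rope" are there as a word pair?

Scanning the 52 overlapping bigram windows for "were rope":
  position 5–6: were rope
  position 25–26: were rope
  position 42–43: were rope
  position 48–49: were rope
  position 50–51: were rope

5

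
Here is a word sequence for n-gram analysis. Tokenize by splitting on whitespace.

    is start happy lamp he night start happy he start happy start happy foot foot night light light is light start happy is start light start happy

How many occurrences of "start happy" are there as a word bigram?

Scanning the 26 overlapping bigram windows for "start happy":
  position 2–3: start happy
  position 7–8: start happy
  position 10–11: start happy
  position 12–13: start happy
  position 21–22: start happy
  position 26–27: start happy

6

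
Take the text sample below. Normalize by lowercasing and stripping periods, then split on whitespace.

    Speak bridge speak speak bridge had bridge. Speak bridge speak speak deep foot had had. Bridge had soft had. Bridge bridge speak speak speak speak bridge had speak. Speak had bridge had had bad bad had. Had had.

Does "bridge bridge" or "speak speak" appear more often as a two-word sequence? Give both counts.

"speak speak" (6 vs 1)

"bridge bridge": 1 occurrence
"speak speak": 6 occurrences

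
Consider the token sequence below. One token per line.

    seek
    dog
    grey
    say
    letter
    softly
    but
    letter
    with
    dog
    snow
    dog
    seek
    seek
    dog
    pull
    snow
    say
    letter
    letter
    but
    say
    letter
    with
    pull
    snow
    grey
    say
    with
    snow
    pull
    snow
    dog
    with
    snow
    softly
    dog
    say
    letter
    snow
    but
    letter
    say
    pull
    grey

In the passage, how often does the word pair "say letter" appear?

4

Scanning the 44 overlapping bigram windows for "say letter":
  position 4–5: say letter
  position 18–19: say letter
  position 22–23: say letter
  position 38–39: say letter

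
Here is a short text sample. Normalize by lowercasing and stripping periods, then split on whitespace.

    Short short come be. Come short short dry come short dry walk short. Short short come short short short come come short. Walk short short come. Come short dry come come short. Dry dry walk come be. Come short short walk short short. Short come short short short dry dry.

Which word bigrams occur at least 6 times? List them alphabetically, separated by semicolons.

come short; short short

Bigram counts meeting the condition (at least 6 times):
  come short: 8
  short short: 12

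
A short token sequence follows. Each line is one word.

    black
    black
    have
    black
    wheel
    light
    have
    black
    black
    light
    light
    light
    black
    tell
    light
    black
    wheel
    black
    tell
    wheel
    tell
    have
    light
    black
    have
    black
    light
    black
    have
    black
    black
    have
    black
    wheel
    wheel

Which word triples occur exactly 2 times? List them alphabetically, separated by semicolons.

Trigram counts meeting the condition (exactly 2 times):
  black black have: 2
  have black black: 2
  have black wheel: 2
  light black have: 2

black black have; have black black; have black wheel; light black have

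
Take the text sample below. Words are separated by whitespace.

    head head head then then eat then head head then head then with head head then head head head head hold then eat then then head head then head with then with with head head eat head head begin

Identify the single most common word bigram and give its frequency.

Bigram frequencies (highest first):
  head head: 10
  head then: 5
  then head: 5
  then then: 2
  then eat: 2
  eat then: 2
  … (10 more, each ≤ 2)

"head head", 10 times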